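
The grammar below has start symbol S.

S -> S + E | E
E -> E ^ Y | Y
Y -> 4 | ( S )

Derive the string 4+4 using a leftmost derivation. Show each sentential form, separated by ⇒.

S ⇒ S+E ⇒ E+E ⇒ Y+E ⇒ 4+E ⇒ 4+Y ⇒ 4+4

S ⇒ S+E   [S -> S + E]
S+E ⇒ E+E   [S -> E]
E+E ⇒ Y+E   [E -> Y]
Y+E ⇒ 4+E   [Y -> 4]
4+E ⇒ 4+Y   [E -> Y]
4+Y ⇒ 4+4   [Y -> 4]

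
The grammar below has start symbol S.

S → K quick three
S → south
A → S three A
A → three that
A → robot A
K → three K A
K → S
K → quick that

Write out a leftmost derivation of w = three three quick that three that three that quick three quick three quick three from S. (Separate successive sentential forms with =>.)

S => K quick three   [S → K quick three]
K quick three => S quick three   [K → S]
S quick three => K quick three quick three   [S → K quick three]
K quick three quick three => S quick three quick three   [K → S]
S quick three quick three => K quick three quick three quick three   [S → K quick three]
K quick three quick three quick three => three K A quick three quick three quick three   [K → three K A]
three K A quick three quick three quick three => three three K A A quick three quick three quick three   [K → three K A]
three three K A A quick three quick three quick three => three three quick that A A quick three quick three quick three   [K → quick that]
three three quick that A A quick three quick three quick three => three three quick that three that A quick three quick three quick three   [A → three that]
three three quick that three that A quick three quick three quick three => three three quick that three that three that quick three quick three quick three   [A → three that]

S => K quick three => S quick three => K quick three quick three => S quick three quick three => K quick three quick three quick three => three K A quick three quick three quick three => three three K A A quick three quick three quick three => three three quick that A A quick three quick three quick three => three three quick that three that A quick three quick three quick three => three three quick that three that three that quick three quick three quick three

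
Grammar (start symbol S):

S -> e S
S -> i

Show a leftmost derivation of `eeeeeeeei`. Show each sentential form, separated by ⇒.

S ⇒ eS ⇒ eeS ⇒ eeeS ⇒ eeeeS ⇒ eeeeeS ⇒ eeeeeeS ⇒ eeeeeeeS ⇒ eeeeeeeeS ⇒ eeeeeeeei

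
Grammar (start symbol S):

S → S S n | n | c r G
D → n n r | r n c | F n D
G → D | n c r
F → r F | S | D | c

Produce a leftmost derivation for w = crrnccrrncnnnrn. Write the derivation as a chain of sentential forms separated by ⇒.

S⇒SSn⇒crGSn⇒crDSn⇒crrncSn⇒crrnccrGn⇒crrnccrDn⇒crrnccrFnDn⇒crrnccrDnDn⇒crrnccrrncnDn⇒crrnccrrncnnnrn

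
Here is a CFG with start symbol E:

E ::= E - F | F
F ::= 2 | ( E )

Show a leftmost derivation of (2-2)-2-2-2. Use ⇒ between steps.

E ⇒ E-F ⇒ E-F-F ⇒ E-F-F-F ⇒ F-F-F-F ⇒ (E)-F-F-F ⇒ (E-F)-F-F-F ⇒ (F-F)-F-F-F ⇒ (2-F)-F-F-F ⇒ (2-2)-F-F-F ⇒ (2-2)-2-F-F ⇒ (2-2)-2-2-F ⇒ (2-2)-2-2-2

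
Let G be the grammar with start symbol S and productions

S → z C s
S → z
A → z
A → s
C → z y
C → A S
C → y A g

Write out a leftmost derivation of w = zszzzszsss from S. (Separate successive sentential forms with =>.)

S => zCs => zASs => zsSs => zszCss => zszASss => zszzSss => zszzzCsss => zszzzASsss => zszzzsSsss => zszzzszsss

S => zCs   [S → z C s]
zCs => zASs   [C → A S]
zASs => zsSs   [A → s]
zsSs => zszCss   [S → z C s]
zszCss => zszASss   [C → A S]
zszASss => zszzSss   [A → z]
zszzSss => zszzzCsss   [S → z C s]
zszzzCsss => zszzzASsss   [C → A S]
zszzzASsss => zszzzsSsss   [A → s]
zszzzsSsss => zszzzszsss   [S → z]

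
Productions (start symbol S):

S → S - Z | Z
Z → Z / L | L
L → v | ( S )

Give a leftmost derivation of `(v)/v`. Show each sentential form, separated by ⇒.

S⇒Z⇒Z/L⇒L/L⇒(S)/L⇒(Z)/L⇒(L)/L⇒(v)/L⇒(v)/v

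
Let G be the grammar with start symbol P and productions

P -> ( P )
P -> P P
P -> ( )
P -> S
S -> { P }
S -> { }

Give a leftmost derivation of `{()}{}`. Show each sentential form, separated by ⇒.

P ⇒ PP ⇒ SP ⇒ {P}P ⇒ {()}P ⇒ {()}S ⇒ {()}{}

P ⇒ PP   [P -> P P]
PP ⇒ SP   [P -> S]
SP ⇒ {P}P   [S -> { P }]
{P}P ⇒ {()}P   [P -> ( )]
{()}P ⇒ {()}S   [P -> S]
{()}S ⇒ {()}{}   [S -> { }]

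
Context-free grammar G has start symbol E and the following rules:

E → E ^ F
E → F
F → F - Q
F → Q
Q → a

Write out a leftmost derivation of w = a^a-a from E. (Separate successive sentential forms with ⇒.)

E ⇒ E^F   [E → E ^ F]
E^F ⇒ F^F   [E → F]
F^F ⇒ Q^F   [F → Q]
Q^F ⇒ a^F   [Q → a]
a^F ⇒ a^F-Q   [F → F - Q]
a^F-Q ⇒ a^Q-Q   [F → Q]
a^Q-Q ⇒ a^a-Q   [Q → a]
a^a-Q ⇒ a^a-a   [Q → a]

E⇒E^F⇒F^F⇒Q^F⇒a^F⇒a^F-Q⇒a^Q-Q⇒a^a-Q⇒a^a-a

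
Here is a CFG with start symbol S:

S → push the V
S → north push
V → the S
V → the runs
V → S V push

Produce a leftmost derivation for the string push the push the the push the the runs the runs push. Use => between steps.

S => push the V => push the S V push => push the push the V V push => push the push the the S V push => push the push the the push the V V push => push the push the the push the the runs V push => push the push the the push the the runs the runs push

S => push the V   [S → push the V]
push the V => push the S V push   [V → S V push]
push the S V push => push the push the V V push   [S → push the V]
push the push the V V push => push the push the the S V push   [V → the S]
push the push the the S V push => push the push the the push the V V push   [S → push the V]
push the push the the push the V V push => push the push the the push the the runs V push   [V → the runs]
push the push the the push the the runs V push => push the push the the push the the runs the runs push   [V → the runs]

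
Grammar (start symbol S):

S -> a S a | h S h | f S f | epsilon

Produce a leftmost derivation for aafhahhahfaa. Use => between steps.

S => aSa => aaSaa => aafSfaa => aafhShfaa => aafhaSahfaa => aafhahShahfaa => aafhahhahfaa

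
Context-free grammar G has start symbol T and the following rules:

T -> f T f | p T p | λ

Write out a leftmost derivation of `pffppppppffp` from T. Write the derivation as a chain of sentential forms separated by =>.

T => pTp   [T -> p T p]
pTp => pfTfp   [T -> f T f]
pfTfp => pffTffp   [T -> f T f]
pffTffp => pffpTpffp   [T -> p T p]
pffpTpffp => pffppTppffp   [T -> p T p]
pffppTppffp => pffpppTpppffp   [T -> p T p]
pffpppTpppffp => pffppppppffp   [T -> λ]

T => pTp => pfTfp => pffTffp => pffpTpffp => pffppTppffp => pffpppTpppffp => pffppppppffp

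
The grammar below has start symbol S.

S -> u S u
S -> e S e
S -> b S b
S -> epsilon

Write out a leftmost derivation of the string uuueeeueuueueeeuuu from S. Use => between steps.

S => uSu   [S -> u S u]
uSu => uuSuu   [S -> u S u]
uuSuu => uuuSuuu   [S -> u S u]
uuuSuuu => uuueSeuuu   [S -> e S e]
uuueSeuuu => uuueeSeeuuu   [S -> e S e]
uuueeSeeuuu => uuueeeSeeeuuu   [S -> e S e]
uuueeeSeeeuuu => uuueeeuSueeeuuu   [S -> u S u]
uuueeeuSueeeuuu => uuueeeueSeueeeuuu   [S -> e S e]
uuueeeueSeueeeuuu => uuueeeueuSueueeeuuu   [S -> u S u]
uuueeeueuSueueeeuuu => uuueeeueuueueeeuuu   [S -> epsilon]

S => uSu => uuSuu => uuuSuuu => uuueSeuuu => uuueeSeeuuu => uuueeeSeeeuuu => uuueeeuSueeeuuu => uuueeeueSeueeeuuu => uuueeeueuSueueeeuuu => uuueeeueuueueeeuuu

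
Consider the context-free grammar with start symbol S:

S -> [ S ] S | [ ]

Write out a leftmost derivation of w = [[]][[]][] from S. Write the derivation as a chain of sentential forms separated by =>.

S => [S]S => [[]]S => [[]][S]S => [[]][[]]S => [[]][[]][]

S => [S]S   [S -> [ S ] S]
[S]S => [[]]S   [S -> [ ]]
[[]]S => [[]][S]S   [S -> [ S ] S]
[[]][S]S => [[]][[]]S   [S -> [ ]]
[[]][[]]S => [[]][[]][]   [S -> [ ]]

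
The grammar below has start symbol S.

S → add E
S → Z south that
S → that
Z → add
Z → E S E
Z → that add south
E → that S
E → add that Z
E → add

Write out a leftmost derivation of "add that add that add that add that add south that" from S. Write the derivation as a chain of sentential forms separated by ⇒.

S ⇒ Z south that ⇒ E S E south that ⇒ add S E south that ⇒ add that E south that ⇒ add that add that Z south that ⇒ add that add that E S E south that ⇒ add that add that add S E south that ⇒ add that add that add that E south that ⇒ add that add that add that add that Z south that ⇒ add that add that add that add that add south that

S ⇒ Z south that   [S → Z south that]
Z south that ⇒ E S E south that   [Z → E S E]
E S E south that ⇒ add S E south that   [E → add]
add S E south that ⇒ add that E south that   [S → that]
add that E south that ⇒ add that add that Z south that   [E → add that Z]
add that add that Z south that ⇒ add that add that E S E south that   [Z → E S E]
add that add that E S E south that ⇒ add that add that add S E south that   [E → add]
add that add that add S E south that ⇒ add that add that add that E south that   [S → that]
add that add that add that E south that ⇒ add that add that add that add that Z south that   [E → add that Z]
add that add that add that add that Z south that ⇒ add that add that add that add that add south that   [Z → add]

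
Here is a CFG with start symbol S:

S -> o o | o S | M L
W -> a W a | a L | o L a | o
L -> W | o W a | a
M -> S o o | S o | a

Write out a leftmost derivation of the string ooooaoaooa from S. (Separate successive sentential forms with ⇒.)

S⇒ML⇒SooL⇒MLooL⇒SoLooL⇒MLoLooL⇒SooLoLooL⇒ooooLoLooL⇒ooooaoLooL⇒ooooaoaooL⇒ooooaoaooa

S ⇒ ML   [S -> M L]
ML ⇒ SooL   [M -> S o o]
SooL ⇒ MLooL   [S -> M L]
MLooL ⇒ SoLooL   [M -> S o]
SoLooL ⇒ MLoLooL   [S -> M L]
MLoLooL ⇒ SooLoLooL   [M -> S o o]
SooLoLooL ⇒ ooooLoLooL   [S -> o o]
ooooLoLooL ⇒ ooooaoLooL   [L -> a]
ooooaoLooL ⇒ ooooaoaooL   [L -> a]
ooooaoaooL ⇒ ooooaoaooa   [L -> a]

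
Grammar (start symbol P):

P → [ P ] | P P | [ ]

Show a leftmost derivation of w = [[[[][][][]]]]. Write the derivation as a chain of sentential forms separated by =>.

P => [P]   [P → [ P ]]
[P] => [[P]]   [P → [ P ]]
[[P]] => [[[P]]]   [P → [ P ]]
[[[P]]] => [[[PP]]]   [P → P P]
[[[PP]]] => [[[PPP]]]   [P → P P]
[[[PPP]]] => [[[PPPP]]]   [P → P P]
[[[PPPP]]] => [[[[]PPP]]]   [P → [ ]]
[[[[]PPP]]] => [[[[][]PP]]]   [P → [ ]]
[[[[][]PP]]] => [[[[][][]P]]]   [P → [ ]]
[[[[][][]P]]] => [[[[][][][]]]]   [P → [ ]]

P => [P] => [[P]] => [[[P]]] => [[[PP]]] => [[[PPP]]] => [[[PPPP]]] => [[[[]PPP]]] => [[[[][]PP]]] => [[[[][][]P]]] => [[[[][][][]]]]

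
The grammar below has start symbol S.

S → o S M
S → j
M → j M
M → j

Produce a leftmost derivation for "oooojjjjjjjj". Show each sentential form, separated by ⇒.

S ⇒ oSM   [S → o S M]
oSM ⇒ ooSMM   [S → o S M]
ooSMM ⇒ oooSMMM   [S → o S M]
oooSMMM ⇒ ooooSMMMM   [S → o S M]
ooooSMMMM ⇒ oooojMMMM   [S → j]
oooojMMMM ⇒ oooojjMMMM   [M → j M]
oooojjMMMM ⇒ oooojjjMMMM   [M → j M]
oooojjjMMMM ⇒ oooojjjjMMMM   [M → j M]
oooojjjjMMMM ⇒ oooojjjjjMMM   [M → j]
oooojjjjjMMM ⇒ oooojjjjjjMM   [M → j]
oooojjjjjjMM ⇒ oooojjjjjjjM   [M → j]
oooojjjjjjjM ⇒ oooojjjjjjjj   [M → j]

S⇒oSM⇒ooSMM⇒oooSMMM⇒ooooSMMMM⇒oooojMMMM⇒oooojjMMMM⇒oooojjjMMMM⇒oooojjjjMMMM⇒oooojjjjjMMM⇒oooojjjjjjMM⇒oooojjjjjjjM⇒oooojjjjjjjj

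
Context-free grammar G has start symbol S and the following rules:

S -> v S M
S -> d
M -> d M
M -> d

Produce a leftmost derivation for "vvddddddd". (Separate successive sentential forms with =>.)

S => vSM => vvSMM => vvdMM => vvddMM => vvdddMM => vvddddMM => vvdddddMM => vvddddddM => vvddddddd

S => vSM   [S -> v S M]
vSM => vvSMM   [S -> v S M]
vvSMM => vvdMM   [S -> d]
vvdMM => vvddMM   [M -> d M]
vvddMM => vvdddMM   [M -> d M]
vvdddMM => vvddddMM   [M -> d M]
vvddddMM => vvdddddMM   [M -> d M]
vvdddddMM => vvddddddM   [M -> d]
vvddddddM => vvddddddd   [M -> d]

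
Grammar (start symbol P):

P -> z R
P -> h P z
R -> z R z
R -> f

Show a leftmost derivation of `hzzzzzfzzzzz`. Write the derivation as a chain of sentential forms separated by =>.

P => hPz => hzRz => hzzRzz => hzzzRzzz => hzzzzRzzzz => hzzzzzRzzzzz => hzzzzzfzzzzz

P => hPz   [P -> h P z]
hPz => hzRz   [P -> z R]
hzRz => hzzRzz   [R -> z R z]
hzzRzz => hzzzRzzz   [R -> z R z]
hzzzRzzz => hzzzzRzzzz   [R -> z R z]
hzzzzRzzzz => hzzzzzRzzzzz   [R -> z R z]
hzzzzzRzzzzz => hzzzzzfzzzzz   [R -> f]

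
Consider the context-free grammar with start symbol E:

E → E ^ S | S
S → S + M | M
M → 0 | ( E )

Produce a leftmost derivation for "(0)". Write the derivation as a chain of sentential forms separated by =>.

E => S   [E → S]
S => M   [S → M]
M => (E)   [M → ( E )]
(E) => (S)   [E → S]
(S) => (M)   [S → M]
(M) => (0)   [M → 0]

E=>S=>M=>(E)=>(S)=>(M)=>(0)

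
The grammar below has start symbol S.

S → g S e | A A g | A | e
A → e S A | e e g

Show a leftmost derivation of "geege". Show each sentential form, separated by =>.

S=>gSe=>gAe=>geege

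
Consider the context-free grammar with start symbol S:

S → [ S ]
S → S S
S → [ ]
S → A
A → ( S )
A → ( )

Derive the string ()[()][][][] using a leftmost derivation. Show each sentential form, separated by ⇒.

S ⇒ SS ⇒ AS ⇒ ()S ⇒ ()SS ⇒ ()SSS ⇒ ()SSSS ⇒ ()[S]SSS ⇒ ()[A]SSS ⇒ ()[()]SSS ⇒ ()[()][]SS ⇒ ()[()][][]S ⇒ ()[()][][][]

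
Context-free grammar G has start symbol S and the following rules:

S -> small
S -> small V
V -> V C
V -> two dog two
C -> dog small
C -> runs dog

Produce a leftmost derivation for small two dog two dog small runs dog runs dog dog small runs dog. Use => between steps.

S => small V => small V C => small V C C => small V C C C => small V C C C C => small V C C C C C => small two dog two C C C C C => small two dog two dog small C C C C => small two dog two dog small runs dog C C C => small two dog two dog small runs dog runs dog C C => small two dog two dog small runs dog runs dog dog small C => small two dog two dog small runs dog runs dog dog small runs dog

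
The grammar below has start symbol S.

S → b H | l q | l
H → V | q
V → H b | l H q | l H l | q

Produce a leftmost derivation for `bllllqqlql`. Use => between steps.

S=>bH=>bV=>blHl=>blVl=>bllHql=>bllVql=>blllHlql=>blllVlql=>bllllHqlql=>bllllqqlql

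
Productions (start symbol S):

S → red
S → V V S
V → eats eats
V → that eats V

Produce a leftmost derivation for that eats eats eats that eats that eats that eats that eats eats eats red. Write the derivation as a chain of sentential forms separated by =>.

S => V V S => that eats V V S => that eats eats eats V S => that eats eats eats that eats V S => that eats eats eats that eats that eats V S => that eats eats eats that eats that eats that eats V S => that eats eats eats that eats that eats that eats that eats V S => that eats eats eats that eats that eats that eats that eats eats eats S => that eats eats eats that eats that eats that eats that eats eats eats red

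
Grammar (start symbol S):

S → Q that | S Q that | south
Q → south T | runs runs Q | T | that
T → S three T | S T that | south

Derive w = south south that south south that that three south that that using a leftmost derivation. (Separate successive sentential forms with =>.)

S => S Q that => Q that Q that => south T that Q that => south south that Q that => south south that south T that => south south that south S T that that => south south that south south T that that => south south that south south S three T that that => south south that south south Q that three T that that => south south that south south that that three T that that => south south that south south that that three south that that

S => S Q that   [S → S Q that]
S Q that => Q that Q that   [S → Q that]
Q that Q that => south T that Q that   [Q → south T]
south T that Q that => south south that Q that   [T → south]
south south that Q that => south south that south T that   [Q → south T]
south south that south T that => south south that south S T that that   [T → S T that]
south south that south S T that that => south south that south south T that that   [S → south]
south south that south south T that that => south south that south south S three T that that   [T → S three T]
south south that south south S three T that that => south south that south south Q that three T that that   [S → Q that]
south south that south south Q that three T that that => south south that south south that that three T that that   [Q → that]
south south that south south that that three T that that => south south that south south that that three south that that   [T → south]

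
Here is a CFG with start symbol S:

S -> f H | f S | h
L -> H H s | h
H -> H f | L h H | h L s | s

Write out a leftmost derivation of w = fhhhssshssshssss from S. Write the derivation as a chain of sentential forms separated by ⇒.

S ⇒ fH   [S -> f H]
fH ⇒ fhLs   [H -> h L s]
fhLs ⇒ fhHHss   [L -> H H s]
fhHHss ⇒ fhLhHHss   [H -> L h H]
fhLhHHss ⇒ fhHHshHHss   [L -> H H s]
fhHHshHHss ⇒ fhLhHHshHHss   [H -> L h H]
fhLhHHshHHss ⇒ fhHHshHHshHHss   [L -> H H s]
fhHHshHHshHHss ⇒ fhhLsHshHHshHHss   [H -> h L s]
fhhLsHshHHshHHss ⇒ fhhhsHshHHshHHss   [L -> h]
fhhhsHshHHshHHss ⇒ fhhhssshHHshHHss   [H -> s]
fhhhssshHHshHHss ⇒ fhhhssshsHshHHss   [H -> s]
fhhhssshsHshHHss ⇒ fhhhssshssshHHss   [H -> s]
fhhhssshssshHHss ⇒ fhhhssshssshsHss   [H -> s]
fhhhssshssshsHss ⇒ fhhhssshssshssss   [H -> s]

S ⇒ fH ⇒ fhLs ⇒ fhHHss ⇒ fhLhHHss ⇒ fhHHshHHss ⇒ fhLhHHshHHss ⇒ fhHHshHHshHHss ⇒ fhhLsHshHHshHHss ⇒ fhhhsHshHHshHHss ⇒ fhhhssshHHshHHss ⇒ fhhhssshsHshHHss ⇒ fhhhssshssshHHss ⇒ fhhhssshssshsHss ⇒ fhhhssshssshssss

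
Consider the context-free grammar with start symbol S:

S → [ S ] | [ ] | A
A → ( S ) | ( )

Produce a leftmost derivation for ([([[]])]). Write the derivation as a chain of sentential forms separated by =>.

S => A => (S) => ([S]) => ([A]) => ([(S)]) => ([([S])]) => ([([[]])])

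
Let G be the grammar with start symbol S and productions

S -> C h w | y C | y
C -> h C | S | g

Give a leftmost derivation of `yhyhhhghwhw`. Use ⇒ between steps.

S ⇒ yC ⇒ yS ⇒ yChw ⇒ yhChw ⇒ yhShw ⇒ yhyChw ⇒ yhyhChw ⇒ yhyhShw ⇒ yhyhChwhw ⇒ yhyhhChwhw ⇒ yhyhhhChwhw ⇒ yhyhhhghwhw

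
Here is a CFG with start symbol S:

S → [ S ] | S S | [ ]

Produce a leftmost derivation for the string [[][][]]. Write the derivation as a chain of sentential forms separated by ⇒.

S ⇒ [S]   [S → [ S ]]
[S] ⇒ [SS]   [S → S S]
[SS] ⇒ [SSS]   [S → S S]
[SSS] ⇒ [[]SS]   [S → [ ]]
[[]SS] ⇒ [[][]S]   [S → [ ]]
[[][]S] ⇒ [[][][]]   [S → [ ]]

S ⇒ [S] ⇒ [SS] ⇒ [SSS] ⇒ [[]SS] ⇒ [[][]S] ⇒ [[][][]]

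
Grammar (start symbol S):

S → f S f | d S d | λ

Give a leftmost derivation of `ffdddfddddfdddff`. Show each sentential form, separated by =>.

S=>fSf=>ffSff=>ffdSdff=>ffddSddff=>ffdddSdddff=>ffdddfSfdddff=>ffdddfdSdfdddff=>ffdddfddSddfdddff=>ffdddfddddfdddff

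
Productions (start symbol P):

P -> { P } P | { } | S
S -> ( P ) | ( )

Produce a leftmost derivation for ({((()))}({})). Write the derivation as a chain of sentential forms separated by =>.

P => S   [P -> S]
S => (P)   [S -> ( P )]
(P) => ({P}P)   [P -> { P } P]
({P}P) => ({S}P)   [P -> S]
({S}P) => ({(P)}P)   [S -> ( P )]
({(P)}P) => ({(S)}P)   [P -> S]
({(S)}P) => ({((P))}P)   [S -> ( P )]
({((P))}P) => ({((S))}P)   [P -> S]
({((S))}P) => ({((()))}P)   [S -> ( )]
({((()))}P) => ({((()))}S)   [P -> S]
({((()))}S) => ({((()))}(P))   [S -> ( P )]
({((()))}(P)) => ({((()))}({}))   [P -> { }]

P => S => (P) => ({P}P) => ({S}P) => ({(P)}P) => ({(S)}P) => ({((P))}P) => ({((S))}P) => ({((()))}P) => ({((()))}S) => ({((()))}(P)) => ({((()))}({}))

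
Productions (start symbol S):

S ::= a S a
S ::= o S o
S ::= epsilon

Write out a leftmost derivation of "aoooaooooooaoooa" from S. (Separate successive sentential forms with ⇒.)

S ⇒ aSa   [S ::= a S a]
aSa ⇒ aoSoa   [S ::= o S o]
aoSoa ⇒ aooSooa   [S ::= o S o]
aooSooa ⇒ aoooSoooa   [S ::= o S o]
aoooSoooa ⇒ aoooaSaoooa   [S ::= a S a]
aoooaSaoooa ⇒ aoooaoSoaoooa   [S ::= o S o]
aoooaoSoaoooa ⇒ aoooaooSooaoooa   [S ::= o S o]
aoooaooSooaoooa ⇒ aoooaoooSoooaoooa   [S ::= o S o]
aoooaoooSoooaoooa ⇒ aoooaooooooaoooa   [S ::= epsilon]

S ⇒ aSa ⇒ aoSoa ⇒ aooSooa ⇒ aoooSoooa ⇒ aoooaSaoooa ⇒ aoooaoSoaoooa ⇒ aoooaooSooaoooa ⇒ aoooaoooSoooaoooa ⇒ aoooaooooooaoooa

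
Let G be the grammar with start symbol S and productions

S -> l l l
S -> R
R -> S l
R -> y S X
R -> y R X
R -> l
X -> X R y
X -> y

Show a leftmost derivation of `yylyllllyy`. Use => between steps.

S => R   [S -> R]
R => yRX   [R -> y R X]
yRX => yyRXX   [R -> y R X]
yyRXX => yylXX   [R -> l]
yylXX => yylXRyX   [X -> X R y]
yylXRyX => yylyRyX   [X -> y]
yylyRyX => yylySlyX   [R -> S l]
yylySlyX => yylyllllyX   [S -> l l l]
yylyllllyX => yylyllllyy   [X -> y]

S=>R=>yRX=>yyRXX=>yylXX=>yylXRyX=>yylyRyX=>yylySlyX=>yylyllllyX=>yylyllllyy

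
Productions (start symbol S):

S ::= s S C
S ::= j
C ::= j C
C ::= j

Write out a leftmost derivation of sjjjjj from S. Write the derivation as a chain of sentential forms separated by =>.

S => sSC   [S ::= s S C]
sSC => sjC   [S ::= j]
sjC => sjjC   [C ::= j C]
sjjC => sjjjC   [C ::= j C]
sjjjC => sjjjjC   [C ::= j C]
sjjjjC => sjjjjj   [C ::= j]

S => sSC => sjC => sjjC => sjjjC => sjjjjC => sjjjjj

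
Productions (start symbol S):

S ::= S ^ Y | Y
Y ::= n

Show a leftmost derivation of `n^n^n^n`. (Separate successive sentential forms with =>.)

S => S^Y => S^Y^Y => S^Y^Y^Y => Y^Y^Y^Y => n^Y^Y^Y => n^n^Y^Y => n^n^n^Y => n^n^n^n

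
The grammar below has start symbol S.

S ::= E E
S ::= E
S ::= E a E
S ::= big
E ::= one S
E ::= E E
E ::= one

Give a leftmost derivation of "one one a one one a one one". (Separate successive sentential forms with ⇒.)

S ⇒ E E ⇒ one S E ⇒ one E a E E ⇒ one one a E E ⇒ one one a one S E ⇒ one one a one E a E E ⇒ one one a one one a E E ⇒ one one a one one a one E ⇒ one one a one one a one one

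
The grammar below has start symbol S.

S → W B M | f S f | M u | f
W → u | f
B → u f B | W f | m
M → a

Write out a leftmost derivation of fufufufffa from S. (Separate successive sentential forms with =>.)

S => WBM   [S → W B M]
WBM => fBM   [W → f]
fBM => fufBM   [B → u f B]
fufBM => fufufBM   [B → u f B]
fufufBM => fufufufBM   [B → u f B]
fufufufBM => fufufufWfM   [B → W f]
fufufufWfM => fufufufffM   [W → f]
fufufufffM => fufufufffa   [M → a]

S=>WBM=>fBM=>fufBM=>fufufBM=>fufufufBM=>fufufufWfM=>fufufufffM=>fufufufffa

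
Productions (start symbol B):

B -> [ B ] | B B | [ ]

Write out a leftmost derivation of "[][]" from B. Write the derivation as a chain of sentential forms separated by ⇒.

B ⇒ BB ⇒ []B ⇒ [][]

B ⇒ BB   [B -> B B]
BB ⇒ []B   [B -> [ ]]
[]B ⇒ [][]   [B -> [ ]]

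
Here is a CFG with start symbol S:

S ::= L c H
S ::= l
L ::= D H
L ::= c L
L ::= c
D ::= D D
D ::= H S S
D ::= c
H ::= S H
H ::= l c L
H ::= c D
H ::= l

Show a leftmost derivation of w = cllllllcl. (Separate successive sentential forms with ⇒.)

S ⇒ LcH ⇒ DHcH ⇒ HSSHcH ⇒ cDSSHcH ⇒ cHSSSSHcH ⇒ clSSSSHcH ⇒ cllSSSHcH ⇒ clllSSHcH ⇒ cllllSHcH ⇒ clllllHcH ⇒ cllllllcH ⇒ cllllllcl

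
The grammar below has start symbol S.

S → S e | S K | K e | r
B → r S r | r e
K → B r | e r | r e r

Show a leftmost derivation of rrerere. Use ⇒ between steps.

S ⇒ Se   [S → S e]
Se ⇒ SKe   [S → S K]
SKe ⇒ SKKe   [S → S K]
SKKe ⇒ rKKe   [S → r]
rKKe ⇒ rBrKe   [K → B r]
rBrKe ⇒ rrerKe   [B → r e]
rrerKe ⇒ rrerere   [K → e r]

S ⇒ Se ⇒ SKe ⇒ SKKe ⇒ rKKe ⇒ rBrKe ⇒ rrerKe ⇒ rrerere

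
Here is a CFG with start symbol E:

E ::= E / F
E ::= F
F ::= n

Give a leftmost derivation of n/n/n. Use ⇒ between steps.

E⇒E/F⇒E/F/F⇒F/F/F⇒n/F/F⇒n/n/F⇒n/n/n

E ⇒ E/F   [E ::= E / F]
E/F ⇒ E/F/F   [E ::= E / F]
E/F/F ⇒ F/F/F   [E ::= F]
F/F/F ⇒ n/F/F   [F ::= n]
n/F/F ⇒ n/n/F   [F ::= n]
n/n/F ⇒ n/n/n   [F ::= n]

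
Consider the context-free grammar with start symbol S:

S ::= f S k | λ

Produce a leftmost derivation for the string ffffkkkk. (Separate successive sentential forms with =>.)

S => fSk => ffSkk => fffSkkk => ffffSkkkk => ffffkkkk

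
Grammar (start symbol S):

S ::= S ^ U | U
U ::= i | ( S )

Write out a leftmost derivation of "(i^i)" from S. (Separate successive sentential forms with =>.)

S => U => (S) => (S^U) => (U^U) => (i^U) => (i^i)

S => U   [S ::= U]
U => (S)   [U ::= ( S )]
(S) => (S^U)   [S ::= S ^ U]
(S^U) => (U^U)   [S ::= U]
(U^U) => (i^U)   [U ::= i]
(i^U) => (i^i)   [U ::= i]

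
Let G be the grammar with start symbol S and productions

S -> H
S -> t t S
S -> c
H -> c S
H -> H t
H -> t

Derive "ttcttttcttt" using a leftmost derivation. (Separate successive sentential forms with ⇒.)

S ⇒ ttS   [S -> t t S]
ttS ⇒ ttH   [S -> H]
ttH ⇒ ttHt   [H -> H t]
ttHt ⇒ ttHtt   [H -> H t]
ttHtt ⇒ ttHttt   [H -> H t]
ttHttt ⇒ ttcSttt   [H -> c S]
ttcSttt ⇒ ttcttSttt   [S -> t t S]
ttcttSttt ⇒ ttcttttSttt   [S -> t t S]
ttcttttSttt ⇒ ttcttttcttt   [S -> c]

S ⇒ ttS ⇒ ttH ⇒ ttHt ⇒ ttHtt ⇒ ttHttt ⇒ ttcSttt ⇒ ttcttSttt ⇒ ttcttttSttt ⇒ ttcttttcttt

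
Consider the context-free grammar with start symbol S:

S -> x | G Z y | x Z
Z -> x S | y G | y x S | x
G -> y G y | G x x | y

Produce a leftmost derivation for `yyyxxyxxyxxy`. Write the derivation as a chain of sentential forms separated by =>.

S=>GZy=>yGyZy=>yGxxyZy=>yyGyxxyZy=>yyGxxyxxyZy=>yyyxxyxxyZy=>yyyxxyxxyxSy=>yyyxxyxxyxxy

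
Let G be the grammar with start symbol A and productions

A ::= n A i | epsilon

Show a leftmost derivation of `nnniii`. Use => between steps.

A => nAi => nnAii => nnnAiii => nnniii

A => nAi   [A ::= n A i]
nAi => nnAii   [A ::= n A i]
nnAii => nnnAiii   [A ::= n A i]
nnnAiii => nnniii   [A ::= epsilon]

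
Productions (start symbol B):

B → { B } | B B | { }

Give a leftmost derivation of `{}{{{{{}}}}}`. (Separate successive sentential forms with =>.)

B => BB => {}B => {}{B} => {}{{B}} => {}{{{B}}} => {}{{{{B}}}} => {}{{{{{}}}}}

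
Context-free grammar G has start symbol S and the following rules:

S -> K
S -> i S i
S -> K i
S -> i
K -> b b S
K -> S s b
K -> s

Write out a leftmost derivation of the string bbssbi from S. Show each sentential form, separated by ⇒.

S ⇒ Ki   [S -> K i]
Ki ⇒ bbSi   [K -> b b S]
bbSi ⇒ bbKi   [S -> K]
bbKi ⇒ bbSsbi   [K -> S s b]
bbSsbi ⇒ bbKsbi   [S -> K]
bbKsbi ⇒ bbssbi   [K -> s]

S ⇒ Ki ⇒ bbSi ⇒ bbKi ⇒ bbSsbi ⇒ bbKsbi ⇒ bbssbi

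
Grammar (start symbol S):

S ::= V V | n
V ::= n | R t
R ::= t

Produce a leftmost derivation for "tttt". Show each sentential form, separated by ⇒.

S ⇒ VV ⇒ RtV ⇒ ttV ⇒ ttRt ⇒ tttt

S ⇒ VV   [S ::= V V]
VV ⇒ RtV   [V ::= R t]
RtV ⇒ ttV   [R ::= t]
ttV ⇒ ttRt   [V ::= R t]
ttRt ⇒ tttt   [R ::= t]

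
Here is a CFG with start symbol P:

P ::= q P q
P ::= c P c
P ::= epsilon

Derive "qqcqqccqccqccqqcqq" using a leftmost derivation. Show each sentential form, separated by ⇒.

P ⇒ qPq ⇒ qqPqq ⇒ qqcPcqq ⇒ qqcqPqcqq ⇒ qqcqqPqqcqq ⇒ qqcqqcPcqqcqq ⇒ qqcqqccPccqqcqq ⇒ qqcqqccqPqccqqcqq ⇒ qqcqqccqcPcqccqqcqq ⇒ qqcqqccqccqccqqcqq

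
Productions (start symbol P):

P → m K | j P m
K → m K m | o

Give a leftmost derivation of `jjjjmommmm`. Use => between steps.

P=>jPm=>jjPmm=>jjjPmmm=>jjjjPmmmm=>jjjjmKmmmm=>jjjjmommmm

P => jPm   [P → j P m]
jPm => jjPmm   [P → j P m]
jjPmm => jjjPmmm   [P → j P m]
jjjPmmm => jjjjPmmmm   [P → j P m]
jjjjPmmmm => jjjjmKmmmm   [P → m K]
jjjjmKmmmm => jjjjmommmm   [K → o]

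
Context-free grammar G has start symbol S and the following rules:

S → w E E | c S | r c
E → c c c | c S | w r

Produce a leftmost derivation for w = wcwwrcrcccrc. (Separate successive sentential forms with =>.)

S => wEE => wcSE => wcwEEE => wcwwrEE => wcwwrcSE => wcwwrcrcE => wcwwrcrccS => wcwwrcrcccS => wcwwrcrcccrc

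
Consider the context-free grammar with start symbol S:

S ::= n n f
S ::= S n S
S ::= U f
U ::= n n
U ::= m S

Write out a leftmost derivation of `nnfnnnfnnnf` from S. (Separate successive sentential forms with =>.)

S => SnS => nnfnS => nnfnSnS => nnfnnnfnS => nnfnnnfnUf => nnfnnnfnnnf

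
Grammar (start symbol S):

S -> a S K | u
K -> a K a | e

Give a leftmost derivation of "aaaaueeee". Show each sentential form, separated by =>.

S => aSK   [S -> a S K]
aSK => aaSKK   [S -> a S K]
aaSKK => aaaSKKK   [S -> a S K]
aaaSKKK => aaaaSKKKK   [S -> a S K]
aaaaSKKKK => aaaauKKKK   [S -> u]
aaaauKKKK => aaaaueKKK   [K -> e]
aaaaueKKK => aaaaueeKK   [K -> e]
aaaaueeKK => aaaaueeeK   [K -> e]
aaaaueeeK => aaaaueeee   [K -> e]

S=>aSK=>aaSKK=>aaaSKKK=>aaaaSKKKK=>aaaauKKKK=>aaaaueKKK=>aaaaueeKK=>aaaaueeeK=>aaaaueeee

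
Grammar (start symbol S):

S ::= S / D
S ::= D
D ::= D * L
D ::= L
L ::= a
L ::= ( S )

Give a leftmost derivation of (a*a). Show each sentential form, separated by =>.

S => D => L => (S) => (D) => (D*L) => (L*L) => (a*L) => (a*a)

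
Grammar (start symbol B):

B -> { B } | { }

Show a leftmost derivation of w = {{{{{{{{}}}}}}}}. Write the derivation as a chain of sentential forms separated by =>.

B => {B} => {{B}} => {{{B}}} => {{{{B}}}} => {{{{{B}}}}} => {{{{{{B}}}}}} => {{{{{{{B}}}}}}} => {{{{{{{{}}}}}}}}

B => {B}   [B -> { B }]
{B} => {{B}}   [B -> { B }]
{{B}} => {{{B}}}   [B -> { B }]
{{{B}}} => {{{{B}}}}   [B -> { B }]
{{{{B}}}} => {{{{{B}}}}}   [B -> { B }]
{{{{{B}}}}} => {{{{{{B}}}}}}   [B -> { B }]
{{{{{{B}}}}}} => {{{{{{{B}}}}}}}   [B -> { B }]
{{{{{{{B}}}}}}} => {{{{{{{{}}}}}}}}   [B -> { }]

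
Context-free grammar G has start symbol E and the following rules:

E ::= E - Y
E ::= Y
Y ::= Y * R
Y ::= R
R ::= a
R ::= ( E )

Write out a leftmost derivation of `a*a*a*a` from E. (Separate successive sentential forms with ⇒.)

E ⇒ Y   [E ::= Y]
Y ⇒ Y*R   [Y ::= Y * R]
Y*R ⇒ Y*R*R   [Y ::= Y * R]
Y*R*R ⇒ Y*R*R*R   [Y ::= Y * R]
Y*R*R*R ⇒ R*R*R*R   [Y ::= R]
R*R*R*R ⇒ a*R*R*R   [R ::= a]
a*R*R*R ⇒ a*a*R*R   [R ::= a]
a*a*R*R ⇒ a*a*a*R   [R ::= a]
a*a*a*R ⇒ a*a*a*a   [R ::= a]

E ⇒ Y ⇒ Y*R ⇒ Y*R*R ⇒ Y*R*R*R ⇒ R*R*R*R ⇒ a*R*R*R ⇒ a*a*R*R ⇒ a*a*a*R ⇒ a*a*a*a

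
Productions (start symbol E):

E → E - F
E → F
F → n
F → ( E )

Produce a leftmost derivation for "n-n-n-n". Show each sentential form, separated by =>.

E => E-F   [E → E - F]
E-F => E-F-F   [E → E - F]
E-F-F => E-F-F-F   [E → E - F]
E-F-F-F => F-F-F-F   [E → F]
F-F-F-F => n-F-F-F   [F → n]
n-F-F-F => n-n-F-F   [F → n]
n-n-F-F => n-n-n-F   [F → n]
n-n-n-F => n-n-n-n   [F → n]

E=>E-F=>E-F-F=>E-F-F-F=>F-F-F-F=>n-F-F-F=>n-n-F-F=>n-n-n-F=>n-n-n-n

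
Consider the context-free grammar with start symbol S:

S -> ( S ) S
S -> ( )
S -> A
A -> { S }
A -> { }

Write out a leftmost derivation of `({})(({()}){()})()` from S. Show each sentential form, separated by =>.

S => (S)S   [S -> ( S ) S]
(S)S => (A)S   [S -> A]
(A)S => ({})S   [A -> { }]
({})S => ({})(S)S   [S -> ( S ) S]
({})(S)S => ({})((S)S)S   [S -> ( S ) S]
({})((S)S)S => ({})((A)S)S   [S -> A]
({})((A)S)S => ({})(({S})S)S   [A -> { S }]
({})(({S})S)S => ({})(({()})S)S   [S -> ( )]
({})(({()})S)S => ({})(({()})A)S   [S -> A]
({})(({()})A)S => ({})(({()}){S})S   [A -> { S }]
({})(({()}){S})S => ({})(({()}){()})S   [S -> ( )]
({})(({()}){()})S => ({})(({()}){()})()   [S -> ( )]

S=>(S)S=>(A)S=>({})S=>({})(S)S=>({})((S)S)S=>({})((A)S)S=>({})(({S})S)S=>({})(({()})S)S=>({})(({()})A)S=>({})(({()}){S})S=>({})(({()}){()})S=>({})(({()}){()})()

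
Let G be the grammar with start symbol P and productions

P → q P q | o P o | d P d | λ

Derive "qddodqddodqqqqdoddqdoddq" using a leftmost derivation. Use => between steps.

P => qPq => qdPdq => qddPddq => qddoPoddq => qddodPdoddq => qddodqPqdoddq => qddodqdPdqdoddq => qddodqddPddqdoddq => qddodqddoPoddqdoddq => qddodqddodPdoddqdoddq => qddodqddodqPqdoddqdoddq => qddodqddodqqPqqdoddqdoddq => qddodqddodqqqqdoddqdoddq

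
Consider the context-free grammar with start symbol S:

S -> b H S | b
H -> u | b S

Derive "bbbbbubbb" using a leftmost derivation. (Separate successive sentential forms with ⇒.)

S⇒bHS⇒bbSS⇒bbbHSS⇒bbbbSSS⇒bbbbbHSSS⇒bbbbbuSSS⇒bbbbbubSS⇒bbbbbubbS⇒bbbbbubbb

S ⇒ bHS   [S -> b H S]
bHS ⇒ bbSS   [H -> b S]
bbSS ⇒ bbbHSS   [S -> b H S]
bbbHSS ⇒ bbbbSSS   [H -> b S]
bbbbSSS ⇒ bbbbbHSSS   [S -> b H S]
bbbbbHSSS ⇒ bbbbbuSSS   [H -> u]
bbbbbuSSS ⇒ bbbbbubSS   [S -> b]
bbbbbubSS ⇒ bbbbbubbS   [S -> b]
bbbbbubbS ⇒ bbbbbubbb   [S -> b]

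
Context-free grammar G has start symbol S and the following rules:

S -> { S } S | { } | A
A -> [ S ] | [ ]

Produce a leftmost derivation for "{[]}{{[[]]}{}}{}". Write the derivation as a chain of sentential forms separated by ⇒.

S ⇒ {S}S ⇒ {A}S ⇒ {[]}S ⇒ {[]}{S}S ⇒ {[]}{{S}S}S ⇒ {[]}{{A}S}S ⇒ {[]}{{[S]}S}S ⇒ {[]}{{[A]}S}S ⇒ {[]}{{[[]]}S}S ⇒ {[]}{{[[]]}{}}S ⇒ {[]}{{[[]]}{}}{}

S ⇒ {S}S   [S -> { S } S]
{S}S ⇒ {A}S   [S -> A]
{A}S ⇒ {[]}S   [A -> [ ]]
{[]}S ⇒ {[]}{S}S   [S -> { S } S]
{[]}{S}S ⇒ {[]}{{S}S}S   [S -> { S } S]
{[]}{{S}S}S ⇒ {[]}{{A}S}S   [S -> A]
{[]}{{A}S}S ⇒ {[]}{{[S]}S}S   [A -> [ S ]]
{[]}{{[S]}S}S ⇒ {[]}{{[A]}S}S   [S -> A]
{[]}{{[A]}S}S ⇒ {[]}{{[[]]}S}S   [A -> [ ]]
{[]}{{[[]]}S}S ⇒ {[]}{{[[]]}{}}S   [S -> { }]
{[]}{{[[]]}{}}S ⇒ {[]}{{[[]]}{}}{}   [S -> { }]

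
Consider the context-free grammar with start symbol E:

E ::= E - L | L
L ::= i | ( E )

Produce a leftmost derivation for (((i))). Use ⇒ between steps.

E⇒L⇒(E)⇒(L)⇒((E))⇒((L))⇒(((E)))⇒(((L)))⇒(((i)))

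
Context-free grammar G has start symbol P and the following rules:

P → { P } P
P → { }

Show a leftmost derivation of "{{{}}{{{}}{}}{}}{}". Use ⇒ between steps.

P ⇒ {P}P ⇒ {{P}P}P ⇒ {{{}}P}P ⇒ {{{}}{P}P}P ⇒ {{{}}{{P}P}P}P ⇒ {{{}}{{{}}P}P}P ⇒ {{{}}{{{}}{}}P}P ⇒ {{{}}{{{}}{}}{}}P ⇒ {{{}}{{{}}{}}{}}{}

P ⇒ {P}P   [P → { P } P]
{P}P ⇒ {{P}P}P   [P → { P } P]
{{P}P}P ⇒ {{{}}P}P   [P → { }]
{{{}}P}P ⇒ {{{}}{P}P}P   [P → { P } P]
{{{}}{P}P}P ⇒ {{{}}{{P}P}P}P   [P → { P } P]
{{{}}{{P}P}P}P ⇒ {{{}}{{{}}P}P}P   [P → { }]
{{{}}{{{}}P}P}P ⇒ {{{}}{{{}}{}}P}P   [P → { }]
{{{}}{{{}}{}}P}P ⇒ {{{}}{{{}}{}}{}}P   [P → { }]
{{{}}{{{}}{}}{}}P ⇒ {{{}}{{{}}{}}{}}{}   [P → { }]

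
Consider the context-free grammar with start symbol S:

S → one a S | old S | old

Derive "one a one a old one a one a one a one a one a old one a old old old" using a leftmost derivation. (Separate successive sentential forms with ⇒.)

S ⇒ one a S   [S → one a S]
one a S ⇒ one a one a S   [S → one a S]
one a one a S ⇒ one a one a old S   [S → old S]
one a one a old S ⇒ one a one a old one a S   [S → one a S]
one a one a old one a S ⇒ one a one a old one a one a S   [S → one a S]
one a one a old one a one a S ⇒ one a one a old one a one a one a S   [S → one a S]
one a one a old one a one a one a S ⇒ one a one a old one a one a one a one a S   [S → one a S]
one a one a old one a one a one a one a S ⇒ one a one a old one a one a one a one a one a S   [S → one a S]
one a one a old one a one a one a one a one a S ⇒ one a one a old one a one a one a one a one a old S   [S → old S]
one a one a old one a one a one a one a one a old S ⇒ one a one a old one a one a one a one a one a old one a S   [S → one a S]
one a one a old one a one a one a one a one a old one a S ⇒ one a one a old one a one a one a one a one a old one a old S   [S → old S]
one a one a old one a one a one a one a one a old one a old S ⇒ one a one a old one a one a one a one a one a old one a old old S   [S → old S]
one a one a old one a one a one a one a one a old one a old old S ⇒ one a one a old one a one a one a one a one a old one a old old old   [S → old]

S ⇒ one a S ⇒ one a one a S ⇒ one a one a old S ⇒ one a one a old one a S ⇒ one a one a old one a one a S ⇒ one a one a old one a one a one a S ⇒ one a one a old one a one a one a one a S ⇒ one a one a old one a one a one a one a one a S ⇒ one a one a old one a one a one a one a one a old S ⇒ one a one a old one a one a one a one a one a old one a S ⇒ one a one a old one a one a one a one a one a old one a old S ⇒ one a one a old one a one a one a one a one a old one a old old S ⇒ one a one a old one a one a one a one a one a old one a old old old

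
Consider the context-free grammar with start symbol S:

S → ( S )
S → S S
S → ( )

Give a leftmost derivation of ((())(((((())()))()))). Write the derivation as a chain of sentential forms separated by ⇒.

S ⇒ (S)   [S → ( S )]
(S) ⇒ (SS)   [S → S S]
(SS) ⇒ ((S)S)   [S → ( S )]
((S)S) ⇒ ((())S)   [S → ( )]
((())S) ⇒ ((())(S))   [S → ( S )]
((())(S)) ⇒ ((())((S)))   [S → ( S )]
((())((S))) ⇒ ((())((SS)))   [S → S S]
((())((SS))) ⇒ ((())(((S)S)))   [S → ( S )]
((())(((S)S))) ⇒ ((())((((S))S)))   [S → ( S )]
((())((((S))S))) ⇒ ((())((((SS))S)))   [S → S S]
((())((((SS))S))) ⇒ ((())(((((S)S))S)))   [S → ( S )]
((())(((((S)S))S))) ⇒ ((())(((((())S))S)))   [S → ( )]
((())(((((())S))S))) ⇒ ((())(((((())()))S)))   [S → ( )]
((())(((((())()))S))) ⇒ ((())(((((())()))())))   [S → ( )]

S ⇒ (S) ⇒ (SS) ⇒ ((S)S) ⇒ ((())S) ⇒ ((())(S)) ⇒ ((())((S))) ⇒ ((())((SS))) ⇒ ((())(((S)S))) ⇒ ((())((((S))S))) ⇒ ((())((((SS))S))) ⇒ ((())(((((S)S))S))) ⇒ ((())(((((())S))S))) ⇒ ((())(((((())()))S))) ⇒ ((())(((((())()))())))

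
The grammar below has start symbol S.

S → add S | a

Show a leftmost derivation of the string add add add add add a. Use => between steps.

S => add S => add add S => add add add S => add add add add S => add add add add add S => add add add add add a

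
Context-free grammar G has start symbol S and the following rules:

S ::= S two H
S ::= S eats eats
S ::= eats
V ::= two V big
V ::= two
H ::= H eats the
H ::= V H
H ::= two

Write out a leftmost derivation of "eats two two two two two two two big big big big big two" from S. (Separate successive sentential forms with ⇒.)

S ⇒ S two H ⇒ eats two H ⇒ eats two V H ⇒ eats two two V big H ⇒ eats two two two V big big H ⇒ eats two two two two V big big big H ⇒ eats two two two two two V big big big big H ⇒ eats two two two two two two V big big big big big H ⇒ eats two two two two two two two big big big big big H ⇒ eats two two two two two two two big big big big big two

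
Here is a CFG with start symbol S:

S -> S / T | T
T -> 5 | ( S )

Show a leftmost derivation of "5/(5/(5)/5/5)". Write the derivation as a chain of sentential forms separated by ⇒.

S⇒S/T⇒T/T⇒5/T⇒5/(S)⇒5/(S/T)⇒5/(S/T/T)⇒5/(S/T/T/T)⇒5/(T/T/T/T)⇒5/(5/T/T/T)⇒5/(5/(S)/T/T)⇒5/(5/(T)/T/T)⇒5/(5/(5)/T/T)⇒5/(5/(5)/5/T)⇒5/(5/(5)/5/5)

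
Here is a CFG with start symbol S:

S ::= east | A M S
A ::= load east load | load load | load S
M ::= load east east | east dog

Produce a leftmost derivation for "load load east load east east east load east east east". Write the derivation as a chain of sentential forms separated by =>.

S => A M S => load S M S => load A M S M S => load load S M S M S => load load east M S M S => load load east load east east S M S => load load east load east east east M S => load load east load east east east load east east S => load load east load east east east load east east east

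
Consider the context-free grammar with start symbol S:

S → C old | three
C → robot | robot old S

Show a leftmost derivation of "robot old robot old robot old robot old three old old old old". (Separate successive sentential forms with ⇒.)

S ⇒ C old   [S → C old]
C old ⇒ robot old S old   [C → robot old S]
robot old S old ⇒ robot old C old old   [S → C old]
robot old C old old ⇒ robot old robot old S old old   [C → robot old S]
robot old robot old S old old ⇒ robot old robot old C old old old   [S → C old]
robot old robot old C old old old ⇒ robot old robot old robot old S old old old   [C → robot old S]
robot old robot old robot old S old old old ⇒ robot old robot old robot old C old old old old   [S → C old]
robot old robot old robot old C old old old old ⇒ robot old robot old robot old robot old S old old old old   [C → robot old S]
robot old robot old robot old robot old S old old old old ⇒ robot old robot old robot old robot old three old old old old   [S → three]

S ⇒ C old ⇒ robot old S old ⇒ robot old C old old ⇒ robot old robot old S old old ⇒ robot old robot old C old old old ⇒ robot old robot old robot old S old old old ⇒ robot old robot old robot old C old old old old ⇒ robot old robot old robot old robot old S old old old old ⇒ robot old robot old robot old robot old three old old old old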